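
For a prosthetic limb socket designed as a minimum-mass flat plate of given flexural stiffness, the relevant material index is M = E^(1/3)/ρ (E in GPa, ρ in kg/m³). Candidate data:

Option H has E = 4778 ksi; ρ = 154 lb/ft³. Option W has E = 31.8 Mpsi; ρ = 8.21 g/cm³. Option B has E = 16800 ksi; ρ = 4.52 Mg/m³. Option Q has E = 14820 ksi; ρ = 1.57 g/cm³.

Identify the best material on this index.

option Q

In SI units:
  option H: E = 32.94 GPa, ρ = 2467 kg/m³
  option W: E = 219.3 GPa, ρ = 8210 kg/m³
  option B: E = 115.8 GPa, ρ = 4520 kg/m³
  option Q: E = 102.2 GPa, ρ = 1570 kg/m³
  option Q: M = 2.98×10⁻³
  option H: M = 1.30×10⁻³
  option B: M = 1.08×10⁻³
  option W: M = 0.734×10⁻³
Highest index: option Q.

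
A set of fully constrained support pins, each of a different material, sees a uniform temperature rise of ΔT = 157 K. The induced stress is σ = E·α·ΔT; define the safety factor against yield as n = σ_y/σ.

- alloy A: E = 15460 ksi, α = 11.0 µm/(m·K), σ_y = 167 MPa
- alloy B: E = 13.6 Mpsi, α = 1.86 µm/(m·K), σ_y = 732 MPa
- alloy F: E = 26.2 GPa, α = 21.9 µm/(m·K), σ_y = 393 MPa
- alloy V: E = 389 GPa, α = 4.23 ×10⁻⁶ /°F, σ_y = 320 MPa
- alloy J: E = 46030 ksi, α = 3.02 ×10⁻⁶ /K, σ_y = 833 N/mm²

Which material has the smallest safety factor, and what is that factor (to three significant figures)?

alloy V, n = 0.688

Converting E to GPa, α to ×10⁻⁶/K, σ_y to MPa, then σ and n for each:
  alloy A: E = 106.6, α = 11.0, σ_y = 167.0 → σ = 184 MPa, n = 0.907
  alloy B: E = 93.77, α = 1.86, σ_y = 732.0 → σ = 27.4 MPa, n = 26.7
  alloy F: E = 26.20, α = 21.9, σ_y = 393.0 → σ = 90.1 MPa, n = 4.36
  alloy V: E = 389.0, α = 7.61, σ_y = 320.0 → σ = 465 MPa, n = 0.688
  alloy J: E = 317.4, α = 3.02, σ_y = 833.0 → σ = 150 MPa, n = 5.54
Alloy V has the lowest safety factor, n = 0.688.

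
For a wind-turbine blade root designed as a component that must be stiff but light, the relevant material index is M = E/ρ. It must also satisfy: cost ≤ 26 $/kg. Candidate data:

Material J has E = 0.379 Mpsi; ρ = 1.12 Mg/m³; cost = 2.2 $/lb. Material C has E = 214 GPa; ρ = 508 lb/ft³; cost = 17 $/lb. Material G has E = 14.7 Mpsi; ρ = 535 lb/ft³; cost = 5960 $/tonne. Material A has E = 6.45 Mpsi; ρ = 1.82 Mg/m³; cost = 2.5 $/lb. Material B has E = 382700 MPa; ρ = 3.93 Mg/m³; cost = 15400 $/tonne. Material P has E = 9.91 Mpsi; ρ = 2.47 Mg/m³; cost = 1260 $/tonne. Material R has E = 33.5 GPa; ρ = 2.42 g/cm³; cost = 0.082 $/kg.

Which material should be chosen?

material B

Screen on constraints: cost ≤ 26 $/kg. Survivors: material J, material G, material A, material B, material P, material R.
Putting every candidate on a common basis:
  material J: E = 2.613 GPa, ρ = 1120 kg/m³
  material G: E = 101.4 GPa, ρ = 8570 kg/m³
  material A: E = 44.47 GPa, ρ = 1820 kg/m³
  material B: E = 382.7 GPa, ρ = 3930 kg/m³
  material P: E = 68.33 GPa, ρ = 2470 kg/m³
  material R: E = 33.50 GPa, ρ = 2420 kg/m³
  material B: M = 97.4 MN·m/kg
  material P: M = 27.7 MN·m/kg
  material A: M = 24.4 MN·m/kg
  material R: M = 13.8 MN·m/kg
  material G: M = 11.8 MN·m/kg
  material J: M = 2.33 MN·m/kg
The maximum is for material B.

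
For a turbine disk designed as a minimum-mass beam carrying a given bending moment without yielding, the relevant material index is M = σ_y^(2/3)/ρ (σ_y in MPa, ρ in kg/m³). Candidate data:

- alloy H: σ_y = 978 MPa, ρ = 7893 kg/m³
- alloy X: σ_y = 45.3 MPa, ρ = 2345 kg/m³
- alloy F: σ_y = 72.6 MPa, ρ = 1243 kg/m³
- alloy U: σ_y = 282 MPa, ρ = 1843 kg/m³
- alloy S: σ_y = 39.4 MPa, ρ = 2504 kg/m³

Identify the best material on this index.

alloy U

Evaluate M for each candidate:
  alloy U: M = 23.3×10⁻³
  alloy F: M = 14.0×10⁻³
  alloy H: M = 12.5×10⁻³
  alloy X: M = 5.42×10⁻³
  alloy S: M = 4.62×10⁻³
Alloy U has the largest M.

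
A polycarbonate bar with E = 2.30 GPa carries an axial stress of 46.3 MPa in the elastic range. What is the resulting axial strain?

0.0201

ε = σ/E = 46.3 / 2300 = 0.0201.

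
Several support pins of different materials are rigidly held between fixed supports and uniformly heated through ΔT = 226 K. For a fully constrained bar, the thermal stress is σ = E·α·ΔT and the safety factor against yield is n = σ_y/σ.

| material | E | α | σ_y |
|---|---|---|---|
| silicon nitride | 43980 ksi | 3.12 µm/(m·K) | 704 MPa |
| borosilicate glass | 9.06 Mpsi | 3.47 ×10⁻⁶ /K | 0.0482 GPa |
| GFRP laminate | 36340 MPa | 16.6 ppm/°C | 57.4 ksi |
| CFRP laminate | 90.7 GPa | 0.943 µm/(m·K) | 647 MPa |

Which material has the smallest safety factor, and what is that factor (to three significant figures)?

borosilicate glass, n = 0.984

Per material, after unit conversion:
  silicon nitride: E = 303.2, α = 3.12, σ_y = 704.0 → σ = 214 MPa, n = 3.29
  borosilicate glass: E = 62.47, α = 3.47, σ_y = 48.20 → σ = 49.0 MPa, n = 0.984
  GFRP laminate: E = 36.34, α = 16.6, σ_y = 395.8 → σ = 136 MPa, n = 2.90
  CFRP laminate: E = 90.70, α = 0.943, σ_y = 647.0 → σ = 19.3 MPa, n = 33.5
Smallest n: borosilicate glass with n = 0.984.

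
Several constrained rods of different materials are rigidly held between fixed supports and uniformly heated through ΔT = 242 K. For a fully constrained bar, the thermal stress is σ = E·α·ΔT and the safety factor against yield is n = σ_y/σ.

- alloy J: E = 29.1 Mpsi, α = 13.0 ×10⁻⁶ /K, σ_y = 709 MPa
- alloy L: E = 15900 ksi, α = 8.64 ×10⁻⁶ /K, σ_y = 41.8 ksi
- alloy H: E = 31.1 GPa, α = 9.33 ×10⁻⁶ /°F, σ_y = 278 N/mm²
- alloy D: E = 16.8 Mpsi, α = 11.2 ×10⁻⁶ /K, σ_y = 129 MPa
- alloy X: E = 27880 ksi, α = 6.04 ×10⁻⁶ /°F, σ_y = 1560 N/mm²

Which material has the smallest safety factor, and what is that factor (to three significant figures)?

Per material, after unit conversion:
  alloy J: E = 200.6, α = 13.0, σ_y = 709.0 → σ = 631 MPa, n = 1.12
  alloy L: E = 109.6, α = 8.64, σ_y = 288.2 → σ = 229 MPa, n = 1.26
  alloy H: E = 31.10, α = 16.8, σ_y = 278.0 → σ = 126 MPa, n = 2.20
  alloy D: E = 115.8, α = 11.2, σ_y = 129.0 → σ = 314 MPa, n = 0.411
  alloy X: E = 192.2, α = 10.9, σ_y = 1560 → σ = 506 MPa, n = 3.08
Alloy D has the lowest safety factor, n = 0.411.

alloy D, n = 0.411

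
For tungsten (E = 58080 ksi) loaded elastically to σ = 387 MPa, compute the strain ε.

E = 58080 ksi = 400.4 GPa = 400400 MPa.
ε = σ/E = 387 / 400400 = 9.66×10⁻⁴.

9.66×10⁻⁴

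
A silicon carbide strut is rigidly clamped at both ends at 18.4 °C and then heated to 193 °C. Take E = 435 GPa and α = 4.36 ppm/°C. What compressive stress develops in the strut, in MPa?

331 MPa

ΔT = 174.6 K. Constrained thermal stress σ = E·α·ΔT = 435.0×10³ MPa × 4.36×10⁻⁶ × 174.6 = 331 MPa (compressive).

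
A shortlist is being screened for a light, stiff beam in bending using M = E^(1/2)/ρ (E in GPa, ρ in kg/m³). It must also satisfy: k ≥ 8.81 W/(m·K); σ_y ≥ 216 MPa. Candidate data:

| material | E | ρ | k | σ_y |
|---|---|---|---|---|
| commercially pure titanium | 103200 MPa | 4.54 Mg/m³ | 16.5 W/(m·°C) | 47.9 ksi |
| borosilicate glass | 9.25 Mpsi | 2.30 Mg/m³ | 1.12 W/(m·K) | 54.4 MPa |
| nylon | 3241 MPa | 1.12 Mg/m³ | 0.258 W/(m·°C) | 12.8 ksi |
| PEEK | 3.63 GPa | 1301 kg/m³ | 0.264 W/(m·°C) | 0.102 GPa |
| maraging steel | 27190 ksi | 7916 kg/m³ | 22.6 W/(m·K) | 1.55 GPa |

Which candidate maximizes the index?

Screen on constraints: k ≥ 8.81 W/(m·K); σ_y ≥ 216 MPa. Survivors: commercially pure titanium, maraging steel.
After converting to SI:
  commercially pure titanium: E = 103.2 GPa, ρ = 4540 kg/m³
  maraging steel: E = 187.5 GPa, ρ = 7916 kg/m³
  commercially pure titanium: M = 2.24×10⁻³
  maraging steel: M = 1.73×10⁻³
Highest index: commercially pure titanium.

commercially pure titanium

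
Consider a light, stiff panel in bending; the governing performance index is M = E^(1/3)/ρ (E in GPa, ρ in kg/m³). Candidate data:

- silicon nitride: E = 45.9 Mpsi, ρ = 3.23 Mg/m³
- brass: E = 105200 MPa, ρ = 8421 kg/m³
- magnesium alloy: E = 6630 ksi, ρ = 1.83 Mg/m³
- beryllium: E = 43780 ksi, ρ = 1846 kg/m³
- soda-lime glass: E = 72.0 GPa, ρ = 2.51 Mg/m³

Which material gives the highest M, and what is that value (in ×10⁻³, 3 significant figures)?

In SI units:
  silicon nitride: E = 316.5 GPa, ρ = 3230 kg/m³
  brass: E = 105.2 GPa, ρ = 8421 kg/m³
  magnesium alloy: E = 45.71 GPa, ρ = 1830 kg/m³
  beryllium: E = 301.9 GPa, ρ = 1846 kg/m³
  soda-lime glass: E = 72.00 GPa, ρ = 2510 kg/m³
  beryllium: M = 3.63×10⁻³
  silicon nitride: M = 2.11×10⁻³
  magnesium alloy: M = 1.95×10⁻³
  soda-lime glass: M = 1.66×10⁻³
  brass: M = 0.561×10⁻³
Beryllium ranks first.

beryllium, M = 3.63×10⁻³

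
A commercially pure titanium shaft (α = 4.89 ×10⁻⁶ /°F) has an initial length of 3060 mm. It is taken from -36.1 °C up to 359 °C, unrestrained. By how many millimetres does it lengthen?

Convert α: 4.89×10⁻⁶/°F × (9/5) = 8.80×10⁻⁶/K.
ΔT = 359 − (-36.1) = 395.1 K.
ΔL = α·L₀·ΔT = 8.80×10⁻⁶ × 3060 mm × 395.1 K = 10.6 mm.

10.6 mm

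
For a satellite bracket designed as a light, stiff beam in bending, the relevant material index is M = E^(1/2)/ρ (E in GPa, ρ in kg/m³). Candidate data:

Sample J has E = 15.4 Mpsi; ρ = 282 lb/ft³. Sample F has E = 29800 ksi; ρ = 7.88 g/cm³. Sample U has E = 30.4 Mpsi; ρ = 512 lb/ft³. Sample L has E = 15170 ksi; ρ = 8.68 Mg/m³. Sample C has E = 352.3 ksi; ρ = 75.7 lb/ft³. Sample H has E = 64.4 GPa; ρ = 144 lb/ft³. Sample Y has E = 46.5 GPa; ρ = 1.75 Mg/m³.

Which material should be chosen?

sample Y

Putting every candidate on a common basis:
  sample J: E = 106.2 GPa, ρ = 4517 kg/m³
  sample F: E = 205.5 GPa, ρ = 7880 kg/m³
  sample U: E = 209.6 GPa, ρ = 8201 kg/m³
  sample L: E = 104.6 GPa, ρ = 8680 kg/m³
  sample C: E = 2.429 GPa, ρ = 1213 kg/m³
  sample H: E = 64.40 GPa, ρ = 2307 kg/m³
  sample Y: E = 46.50 GPa, ρ = 1750 kg/m³
  sample Y: M = 3.90×10⁻³
  sample H: M = 3.48×10⁻³
  sample J: M = 2.28×10⁻³
  sample F: M = 1.82×10⁻³
  sample U: M = 1.77×10⁻³
  sample C: M = 1.29×10⁻³
  sample L: M = 1.18×10⁻³
The maximum is for sample Y.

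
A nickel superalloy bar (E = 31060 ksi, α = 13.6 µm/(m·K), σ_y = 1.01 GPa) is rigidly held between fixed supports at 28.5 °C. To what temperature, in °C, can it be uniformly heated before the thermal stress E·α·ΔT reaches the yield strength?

375 °C

E = 31060 ksi = 214.2 GPa.
σ_y = 1.01 GPa = 1010 MPa.
E·α·ΔT = 1010 MPa ⇒ ΔT = 1010 / (214.2×10³ × 13.6×10⁻⁶) = 346.8 K.
T = 28.5 + 346.8 = 375.3 °C.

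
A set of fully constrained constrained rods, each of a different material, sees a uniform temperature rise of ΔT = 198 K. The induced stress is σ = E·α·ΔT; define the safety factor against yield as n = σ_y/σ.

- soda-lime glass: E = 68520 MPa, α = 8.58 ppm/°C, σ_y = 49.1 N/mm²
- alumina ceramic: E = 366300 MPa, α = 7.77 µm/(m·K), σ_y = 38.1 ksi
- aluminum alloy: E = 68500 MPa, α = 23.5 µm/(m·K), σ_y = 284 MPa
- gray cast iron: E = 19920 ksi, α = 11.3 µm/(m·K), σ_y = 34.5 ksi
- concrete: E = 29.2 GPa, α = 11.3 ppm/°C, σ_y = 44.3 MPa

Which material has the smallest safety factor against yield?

In consistent units (E in GPa, α in ×10⁻⁶/K, σ_y in MPa):
  soda-lime glass: E = 68.52, α = 8.58, σ_y = 49.10 → σ = 116 MPa, n = 0.422
  alumina ceramic: E = 366.3, α = 7.77, σ_y = 262.7 → σ = 564 MPa, n = 0.466
  aluminum alloy: E = 68.50, α = 23.5, σ_y = 284.0 → σ = 319 MPa, n = 0.891
  gray cast iron: E = 137.3, α = 11.3, σ_y = 237.9 → σ = 307 MPa, n = 0.774
  concrete: E = 29.20, α = 11.3, σ_y = 44.30 → σ = 65.3 MPa, n = 0.678
Smallest n: soda-lime glass with n = 0.422.

soda-lime glass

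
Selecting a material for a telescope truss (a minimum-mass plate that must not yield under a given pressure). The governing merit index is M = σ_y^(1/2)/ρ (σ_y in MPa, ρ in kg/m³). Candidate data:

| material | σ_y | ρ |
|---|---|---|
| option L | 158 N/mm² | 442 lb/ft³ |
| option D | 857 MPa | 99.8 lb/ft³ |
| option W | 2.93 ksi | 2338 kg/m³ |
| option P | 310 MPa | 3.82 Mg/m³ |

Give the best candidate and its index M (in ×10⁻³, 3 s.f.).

option D, M = 18.3×10⁻³

After converting to SI:
  option L: σ_y = 158.0 MPa, ρ = 7080 kg/m³
  option D: σ_y = 857.0 MPa, ρ = 1599 kg/m³
  option W: σ_y = 20.20 MPa, ρ = 2338 kg/m³
  option P: σ_y = 310.0 MPa, ρ = 3820 kg/m³
  option D: M = 18.3×10⁻³
  option P: M = 4.61×10⁻³
  option W: M = 1.92×10⁻³
  option L: M = 1.78×10⁻³
Option D has the largest M.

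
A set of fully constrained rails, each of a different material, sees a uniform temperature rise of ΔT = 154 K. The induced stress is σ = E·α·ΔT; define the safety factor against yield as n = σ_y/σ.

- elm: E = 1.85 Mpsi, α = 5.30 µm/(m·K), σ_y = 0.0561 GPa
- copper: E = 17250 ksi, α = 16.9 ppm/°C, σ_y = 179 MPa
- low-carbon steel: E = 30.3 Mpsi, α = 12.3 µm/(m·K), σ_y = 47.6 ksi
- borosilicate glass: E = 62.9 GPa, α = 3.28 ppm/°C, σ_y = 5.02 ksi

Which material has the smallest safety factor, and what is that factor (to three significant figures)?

In consistent units (E in GPa, α in ×10⁻⁶/K, σ_y in MPa):
  elm: E = 12.76, α = 5.30, σ_y = 56.10 → σ = 10.4 MPa, n = 5.39
  copper: E = 118.9, α = 16.9, σ_y = 179.0 → σ = 310 MPa, n = 0.578
  low-carbon steel: E = 208.9, α = 12.3, σ_y = 328.2 → σ = 396 MPa, n = 0.829
  borosilicate glass: E = 62.90, α = 3.28, σ_y = 34.61 → σ = 31.8 MPa, n = 1.09
Smallest n: copper with n = 0.578.

copper, n = 0.578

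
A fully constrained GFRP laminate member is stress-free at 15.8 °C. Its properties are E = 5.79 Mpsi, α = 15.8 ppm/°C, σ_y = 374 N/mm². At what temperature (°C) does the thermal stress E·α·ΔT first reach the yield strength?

E = 5.79 Mpsi = 39.92 GPa.
σ_y = 374 N/mm² = 374.0 MPa.
E·α·ΔT = 374.0 MPa ⇒ ΔT = 374.0 / (39.92×10³ × 15.8×10⁻⁶) = 592.9 K.
T = 15.8 + 592.9 = 608.7 °C.

609 °C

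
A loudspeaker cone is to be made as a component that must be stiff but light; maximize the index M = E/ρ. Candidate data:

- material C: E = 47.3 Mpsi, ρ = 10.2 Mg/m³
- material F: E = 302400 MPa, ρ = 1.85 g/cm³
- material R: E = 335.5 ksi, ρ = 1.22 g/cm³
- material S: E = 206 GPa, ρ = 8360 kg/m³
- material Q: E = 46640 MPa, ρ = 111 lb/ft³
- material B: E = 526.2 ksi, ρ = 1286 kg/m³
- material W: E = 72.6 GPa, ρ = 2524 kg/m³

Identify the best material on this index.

material F

Convert each candidate to consistent units, then evaluate M:
  material C: E = 326.1 GPa, ρ = 10200 kg/m³
  material F: E = 302.4 GPa, ρ = 1850 kg/m³
  material R: E = 2.313 GPa, ρ = 1220 kg/m³
  material S: E = 206.0 GPa, ρ = 8360 kg/m³
  material Q: E = 46.64 GPa, ρ = 1778 kg/m³
  material B: E = 3.628 GPa, ρ = 1286 kg/m³
  material W: E = 72.60 GPa, ρ = 2524 kg/m³
  material F: M = 163 MN·m/kg
  material C: M = 32.0 MN·m/kg
  material W: M = 28.8 MN·m/kg
  material Q: M = 26.2 MN·m/kg
  material S: M = 24.6 MN·m/kg
  material B: M = 2.82 MN·m/kg
  material R: M = 1.90 MN·m/kg
Highest index: material F.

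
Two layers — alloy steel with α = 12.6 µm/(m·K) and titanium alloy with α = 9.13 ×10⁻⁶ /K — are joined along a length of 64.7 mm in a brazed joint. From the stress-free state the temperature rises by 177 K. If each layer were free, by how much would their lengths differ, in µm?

39.7 µm

Δα = |12.6 − 9.13|×10⁻⁶/K = 3.47×10⁻⁶/K.
ΔL_mismatch = Δα·L·ΔT = 3.47×10⁻⁶ × 64.7 mm × 177.0 K = 39.7 µm.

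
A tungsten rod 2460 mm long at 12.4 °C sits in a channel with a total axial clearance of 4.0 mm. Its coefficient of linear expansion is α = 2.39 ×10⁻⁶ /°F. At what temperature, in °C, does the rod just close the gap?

390 °C

α = 2.39×10⁻⁶/°F × 9/5 = 4.30×10⁻⁶/K.
α·L₀·ΔT = 4.0 mm ⇒ ΔT = 4.0 / (4.30×10⁻⁶ × 2460.0) = 378.0 K.
T = 12.4 + 378.0 = 390.4 °C.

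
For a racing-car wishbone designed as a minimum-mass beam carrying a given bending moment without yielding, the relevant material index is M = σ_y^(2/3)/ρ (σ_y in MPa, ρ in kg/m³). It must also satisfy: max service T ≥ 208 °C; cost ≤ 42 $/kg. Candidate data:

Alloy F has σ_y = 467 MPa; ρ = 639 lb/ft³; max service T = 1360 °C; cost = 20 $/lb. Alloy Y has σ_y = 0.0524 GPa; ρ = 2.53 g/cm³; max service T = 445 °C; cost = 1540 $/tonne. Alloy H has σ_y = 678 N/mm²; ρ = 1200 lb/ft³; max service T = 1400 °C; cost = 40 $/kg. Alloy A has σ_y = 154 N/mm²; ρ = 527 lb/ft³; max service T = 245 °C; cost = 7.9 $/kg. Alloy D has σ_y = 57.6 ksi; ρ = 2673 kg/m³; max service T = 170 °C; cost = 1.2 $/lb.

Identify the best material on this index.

alloy Y

Screen on constraints: max service T ≥ 208 °C; cost ≤ 42 $/kg. Survivors: alloy Y, alloy H, alloy A.
Normalizing units and computing the index:
  alloy Y: σ_y = 52.40 MPa, ρ = 2530 kg/m³
  alloy H: σ_y = 678.0 MPa, ρ = 19220 kg/m³
  alloy A: σ_y = 154.0 MPa, ρ = 8442 kg/m³
  alloy Y: M = 5.53×10⁻³
  alloy H: M = 4.01×10⁻³
  alloy A: M = 3.40×10⁻³
Alloy Y has the largest M.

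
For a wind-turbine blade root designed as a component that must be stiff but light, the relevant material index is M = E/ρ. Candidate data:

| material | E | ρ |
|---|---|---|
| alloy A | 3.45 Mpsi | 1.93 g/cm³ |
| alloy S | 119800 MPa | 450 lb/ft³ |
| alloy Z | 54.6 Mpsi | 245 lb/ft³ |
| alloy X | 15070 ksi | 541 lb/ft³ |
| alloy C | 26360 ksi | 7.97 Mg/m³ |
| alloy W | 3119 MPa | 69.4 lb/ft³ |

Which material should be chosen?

Normalizing units and computing the index:
  alloy A: E = 23.79 GPa, ρ = 1930 kg/m³
  alloy S: E = 119.8 GPa, ρ = 7208 kg/m³
  alloy Z: E = 376.5 GPa, ρ = 3925 kg/m³
  alloy X: E = 103.9 GPa, ρ = 8666 kg/m³
  alloy C: E = 181.7 GPa, ρ = 7970 kg/m³
  alloy W: E = 3.119 GPa, ρ = 1112 kg/m³
  alloy Z: M = 95.9 MN·m/kg
  alloy C: M = 22.8 MN·m/kg
  alloy S: M = 16.6 MN·m/kg
  alloy A: M = 12.3 MN·m/kg
  alloy X: M = 12.0 MN·m/kg
  alloy W: M = 2.81 MN·m/kg
Alloy Z ranks first.

alloy Z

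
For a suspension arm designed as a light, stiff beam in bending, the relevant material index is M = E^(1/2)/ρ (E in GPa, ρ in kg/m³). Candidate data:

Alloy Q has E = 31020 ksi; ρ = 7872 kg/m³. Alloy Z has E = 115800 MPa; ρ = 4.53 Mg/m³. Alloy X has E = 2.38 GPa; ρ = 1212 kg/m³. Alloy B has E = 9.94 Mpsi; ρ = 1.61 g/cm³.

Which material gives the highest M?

Putting every candidate on a common basis:
  alloy Q: E = 213.9 GPa, ρ = 7872 kg/m³
  alloy Z: E = 115.8 GPa, ρ = 4530 kg/m³
  alloy X: E = 2.380 GPa, ρ = 1212 kg/m³
  alloy B: E = 68.53 GPa, ρ = 1610 kg/m³
  alloy B: M = 5.14×10⁻³
  alloy Z: M = 2.38×10⁻³
  alloy Q: M = 1.86×10⁻³
  alloy X: M = 1.27×10⁻³
The maximum is for alloy B.

alloy B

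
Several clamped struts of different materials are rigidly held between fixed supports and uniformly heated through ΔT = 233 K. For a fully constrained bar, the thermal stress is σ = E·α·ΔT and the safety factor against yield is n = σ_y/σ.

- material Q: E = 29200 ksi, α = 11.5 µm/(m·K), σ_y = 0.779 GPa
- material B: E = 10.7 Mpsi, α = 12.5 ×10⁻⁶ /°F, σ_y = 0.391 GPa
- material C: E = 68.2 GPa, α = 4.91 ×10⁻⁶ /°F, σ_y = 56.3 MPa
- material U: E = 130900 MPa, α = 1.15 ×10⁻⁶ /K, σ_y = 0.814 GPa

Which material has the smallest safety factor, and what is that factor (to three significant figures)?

material C, n = 0.401

In consistent units (E in GPa, α in ×10⁻⁶/K, σ_y in MPa):
  material Q: E = 201.3, α = 11.5, σ_y = 779.0 → σ = 539 MPa, n = 1.44
  material B: E = 73.77, α = 22.5, σ_y = 391.0 → σ = 387 MPa, n = 1.01
  material C: E = 68.20, α = 8.84, σ_y = 56.30 → σ = 140 MPa, n = 0.401
  material U: E = 130.9, α = 1.15, σ_y = 814.0 → σ = 35.1 MPa, n = 23.2
Smallest n: material C with n = 0.401.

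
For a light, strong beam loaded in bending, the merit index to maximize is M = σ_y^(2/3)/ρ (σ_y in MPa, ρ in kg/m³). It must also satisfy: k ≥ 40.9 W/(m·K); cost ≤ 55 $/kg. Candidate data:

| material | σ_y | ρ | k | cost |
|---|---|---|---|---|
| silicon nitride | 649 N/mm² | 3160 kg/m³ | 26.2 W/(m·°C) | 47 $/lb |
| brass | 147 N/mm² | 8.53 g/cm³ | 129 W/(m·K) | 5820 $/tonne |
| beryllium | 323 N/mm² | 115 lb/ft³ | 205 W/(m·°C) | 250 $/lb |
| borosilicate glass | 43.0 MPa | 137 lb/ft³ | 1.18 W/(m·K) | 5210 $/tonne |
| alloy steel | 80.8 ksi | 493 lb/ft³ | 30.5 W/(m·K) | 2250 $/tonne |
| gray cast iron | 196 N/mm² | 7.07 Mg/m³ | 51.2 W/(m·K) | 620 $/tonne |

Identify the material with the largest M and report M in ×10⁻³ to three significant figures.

Screen on constraints: k ≥ 40.9 W/(m·K); cost ≤ 55 $/kg. Survivors: brass, gray cast iron.
After converting to SI:
  brass: σ_y = 147.0 MPa, ρ = 8530 kg/m³
  gray cast iron: σ_y = 196.0 MPa, ρ = 7070 kg/m³
  gray cast iron: M = 4.77×10⁻³
  brass: M = 3.27×10⁻³
The maximum is for gray cast iron.

gray cast iron, M = 4.77×10⁻³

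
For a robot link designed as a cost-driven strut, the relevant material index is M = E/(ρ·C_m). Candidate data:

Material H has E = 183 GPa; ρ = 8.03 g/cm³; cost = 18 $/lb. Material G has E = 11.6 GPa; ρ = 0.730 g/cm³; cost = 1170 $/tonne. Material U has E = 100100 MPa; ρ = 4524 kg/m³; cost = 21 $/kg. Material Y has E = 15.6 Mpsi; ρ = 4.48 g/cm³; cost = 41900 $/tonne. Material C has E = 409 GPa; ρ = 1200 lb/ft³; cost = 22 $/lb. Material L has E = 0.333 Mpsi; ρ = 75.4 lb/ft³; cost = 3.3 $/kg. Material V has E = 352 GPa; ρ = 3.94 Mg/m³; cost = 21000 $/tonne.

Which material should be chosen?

Putting every candidate on a common basis:
  material H: E = 183.0 GPa, ρ = 8030 kg/m³, cost = 39.68 $/kg
  material G: E = 11.60 GPa, ρ = 730.0 kg/m³, cost = 1.170 $/kg
  material U: E = 100.1 GPa, ρ = 4524 kg/m³, cost = 21.00 $/kg
  material Y: E = 107.6 GPa, ρ = 4480 kg/m³, cost = 41.90 $/kg
  material C: E = 409.0 GPa, ρ = 19220 kg/m³, cost = 48.50 $/kg
  material L: E = 2.296 GPa, ρ = 1208 kg/m³, cost = 3.300 $/kg
  material V: E = 352.0 GPa, ρ = 3940 kg/m³, cost = 21.00 $/kg
  material G: M = 13.6 MN·m per $
  material V: M = 4.25 MN·m per $
  material U: M = 1.05 MN·m per $
  material L: M = 0.576 MN·m per $
  material H: M = 0.574 MN·m per $
  material Y: M = 0.573 MN·m per $
  material C: M = 0.439 MN·m per $
The maximum is for material G.

material G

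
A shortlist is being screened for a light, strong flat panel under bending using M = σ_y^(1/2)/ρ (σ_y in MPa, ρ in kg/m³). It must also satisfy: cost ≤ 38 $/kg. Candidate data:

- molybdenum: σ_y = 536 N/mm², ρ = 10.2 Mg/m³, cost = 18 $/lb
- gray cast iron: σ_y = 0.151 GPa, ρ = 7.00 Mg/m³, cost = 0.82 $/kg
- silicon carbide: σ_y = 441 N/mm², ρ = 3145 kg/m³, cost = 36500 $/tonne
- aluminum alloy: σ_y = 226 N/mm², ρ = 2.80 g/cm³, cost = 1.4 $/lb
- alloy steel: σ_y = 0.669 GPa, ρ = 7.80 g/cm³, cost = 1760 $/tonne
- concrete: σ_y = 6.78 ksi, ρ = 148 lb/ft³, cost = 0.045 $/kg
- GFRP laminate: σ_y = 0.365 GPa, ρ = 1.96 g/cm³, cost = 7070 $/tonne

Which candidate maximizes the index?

Screen on constraints: cost ≤ 38 $/kg. Survivors: gray cast iron, silicon carbide, aluminum alloy, alloy steel, concrete, GFRP laminate.
Normalizing units and computing the index:
  gray cast iron: σ_y = 151.0 MPa, ρ = 7000 kg/m³
  silicon carbide: σ_y = 441.0 MPa, ρ = 3145 kg/m³
  aluminum alloy: σ_y = 226.0 MPa, ρ = 2800 kg/m³
  alloy steel: σ_y = 669.0 MPa, ρ = 7800 kg/m³
  concrete: σ_y = 46.75 MPa, ρ = 2371 kg/m³
  GFRP laminate: σ_y = 365.0 MPa, ρ = 1960 kg/m³
  GFRP laminate: M = 9.75×10⁻³
  silicon carbide: M = 6.68×10⁻³
  aluminum alloy: M = 5.37×10⁻³
  alloy steel: M = 3.32×10⁻³
  concrete: M = 2.88×10⁻³
  gray cast iron: M = 1.76×10⁻³
The maximum is for GFRP laminate.

GFRP laminate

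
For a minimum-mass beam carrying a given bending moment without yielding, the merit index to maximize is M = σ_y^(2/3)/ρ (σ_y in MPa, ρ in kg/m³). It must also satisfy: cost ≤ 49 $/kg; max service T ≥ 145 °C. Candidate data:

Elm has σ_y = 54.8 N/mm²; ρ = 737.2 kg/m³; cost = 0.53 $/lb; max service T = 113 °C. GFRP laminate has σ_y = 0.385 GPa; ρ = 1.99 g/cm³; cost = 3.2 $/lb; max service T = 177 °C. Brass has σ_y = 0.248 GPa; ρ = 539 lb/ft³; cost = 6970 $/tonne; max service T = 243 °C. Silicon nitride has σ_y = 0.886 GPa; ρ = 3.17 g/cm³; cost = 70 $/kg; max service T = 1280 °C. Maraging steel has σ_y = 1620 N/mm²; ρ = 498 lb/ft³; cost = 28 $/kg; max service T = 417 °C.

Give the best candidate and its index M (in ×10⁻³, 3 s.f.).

GFRP laminate, M = 26.6×10⁻³

Screen on constraints: cost ≤ 49 $/kg; max service T ≥ 145 °C. Survivors: GFRP laminate, brass, maraging steel.
After converting to SI:
  GFRP laminate: σ_y = 385.0 MPa, ρ = 1990 kg/m³
  brass: σ_y = 248.0 MPa, ρ = 8634 kg/m³
  maraging steel: σ_y = 1620 MPa, ρ = 7977 kg/m³
  GFRP laminate: M = 26.6×10⁻³
  maraging steel: M = 17.3×10⁻³
  brass: M = 4.57×10⁻³
Highest index: GFRP laminate.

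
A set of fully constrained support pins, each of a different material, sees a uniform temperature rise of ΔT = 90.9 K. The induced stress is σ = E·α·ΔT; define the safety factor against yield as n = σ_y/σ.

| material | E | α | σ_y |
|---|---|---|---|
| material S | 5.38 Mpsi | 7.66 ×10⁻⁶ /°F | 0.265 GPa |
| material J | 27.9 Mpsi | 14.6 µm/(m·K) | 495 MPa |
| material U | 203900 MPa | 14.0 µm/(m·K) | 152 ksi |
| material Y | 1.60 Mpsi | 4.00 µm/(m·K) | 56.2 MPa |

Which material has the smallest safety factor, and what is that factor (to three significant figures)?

material J, n = 1.94

With everything in SI (GPa, ×10⁻⁶/K, MPa):
  material S: E = 37.09, α = 13.8, σ_y = 265.0 → σ = 46.5 MPa, n = 5.70
  material J: E = 192.4, α = 14.6, σ_y = 495.0 → σ = 255 MPa, n = 1.94
  material U: E = 203.9, α = 14.0, σ_y = 1048 → σ = 259 MPa, n = 4.04
  material Y: E = 11.03, α = 4.00, σ_y = 56.20 → σ = 4.01 MPa, n = 14.0
Smallest n: material J with n = 1.94.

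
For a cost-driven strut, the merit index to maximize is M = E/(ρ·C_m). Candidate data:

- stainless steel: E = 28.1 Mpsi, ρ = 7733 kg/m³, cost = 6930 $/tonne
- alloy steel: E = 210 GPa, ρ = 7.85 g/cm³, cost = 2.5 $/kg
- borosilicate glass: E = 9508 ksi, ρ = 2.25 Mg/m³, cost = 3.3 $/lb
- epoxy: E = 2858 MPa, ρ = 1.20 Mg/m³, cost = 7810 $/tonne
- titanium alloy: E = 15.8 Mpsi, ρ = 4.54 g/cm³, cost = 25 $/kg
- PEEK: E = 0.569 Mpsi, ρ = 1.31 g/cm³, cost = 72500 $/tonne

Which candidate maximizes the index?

Putting every candidate on a common basis:
  stainless steel: E = 193.7 GPa, ρ = 7733 kg/m³, cost = 6.930 $/kg
  alloy steel: E = 210.0 GPa, ρ = 7850 kg/m³, cost = 2.500 $/kg
  borosilicate glass: E = 65.56 GPa, ρ = 2250 kg/m³, cost = 7.275 $/kg
  epoxy: E = 2.858 GPa, ρ = 1200 kg/m³, cost = 7.810 $/kg
  titanium alloy: E = 108.9 GPa, ρ = 4540 kg/m³, cost = 25.00 $/kg
  PEEK: E = 3.923 GPa, ρ = 1310 kg/m³, cost = 72.50 $/kg
  alloy steel: M = 10.7 MN·m per $
  borosilicate glass: M = 4.00 MN·m per $
  stainless steel: M = 3.62 MN·m per $
  titanium alloy: M = 0.960 MN·m per $
  epoxy: M = 0.305 MN·m per $
  PEEK: M = 0.0413 MN·m per $
The maximum is for alloy steel.

alloy steel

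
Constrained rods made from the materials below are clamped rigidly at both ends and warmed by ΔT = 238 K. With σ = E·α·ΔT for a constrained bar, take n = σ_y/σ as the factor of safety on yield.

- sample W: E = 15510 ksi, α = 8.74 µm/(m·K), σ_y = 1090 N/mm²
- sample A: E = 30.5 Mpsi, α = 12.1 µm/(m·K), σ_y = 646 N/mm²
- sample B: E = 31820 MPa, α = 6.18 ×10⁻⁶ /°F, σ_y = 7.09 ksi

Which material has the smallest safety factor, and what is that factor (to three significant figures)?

sample B, n = 0.580

Converting E to GPa, α to ×10⁻⁶/K, σ_y to MPa, then σ and n for each:
  sample W: E = 106.9, α = 8.74, σ_y = 1090 → σ = 222 MPa, n = 4.90
  sample A: E = 210.3, α = 12.1, σ_y = 646.0 → σ = 606 MPa, n = 1.07
  sample B: E = 31.82, α = 11.1, σ_y = 48.88 → σ = 84.2 MPa, n = 0.580
Sample B has the lowest safety factor, n = 0.580.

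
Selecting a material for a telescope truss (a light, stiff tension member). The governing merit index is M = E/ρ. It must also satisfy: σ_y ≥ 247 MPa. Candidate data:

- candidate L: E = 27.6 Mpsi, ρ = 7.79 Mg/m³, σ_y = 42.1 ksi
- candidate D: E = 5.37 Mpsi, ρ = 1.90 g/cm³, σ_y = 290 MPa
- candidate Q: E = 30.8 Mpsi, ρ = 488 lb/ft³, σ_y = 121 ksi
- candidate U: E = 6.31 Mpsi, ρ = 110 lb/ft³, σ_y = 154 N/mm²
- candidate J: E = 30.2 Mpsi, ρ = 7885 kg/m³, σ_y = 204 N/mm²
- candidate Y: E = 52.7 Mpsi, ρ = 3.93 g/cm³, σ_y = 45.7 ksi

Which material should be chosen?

Screen on constraints: σ_y ≥ 247 MPa. Survivors: candidate L, candidate D, candidate Q, candidate Y.
Convert each candidate to consistent units, then evaluate M:
  candidate L: E = 190.3 GPa, ρ = 7790 kg/m³
  candidate D: E = 37.02 GPa, ρ = 1900 kg/m³
  candidate Q: E = 212.4 GPa, ρ = 7817 kg/m³
  candidate Y: E = 363.4 GPa, ρ = 3930 kg/m³
  candidate Y: M = 92.5 MN·m/kg
  candidate Q: M = 27.2 MN·m/kg
  candidate L: M = 24.4 MN·m/kg
  candidate D: M = 19.5 MN·m/kg
Candidate Y ranks first.

candidate Y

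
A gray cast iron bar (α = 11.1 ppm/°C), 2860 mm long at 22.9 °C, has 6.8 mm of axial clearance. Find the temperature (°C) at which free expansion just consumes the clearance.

α·L₀·ΔT = 6.8 mm ⇒ ΔT = 6.8 / (11.1×10⁻⁶ × 2860.0) = 214.2 K.
T = 22.9 + 214.2 = 237.1 °C.

237 °C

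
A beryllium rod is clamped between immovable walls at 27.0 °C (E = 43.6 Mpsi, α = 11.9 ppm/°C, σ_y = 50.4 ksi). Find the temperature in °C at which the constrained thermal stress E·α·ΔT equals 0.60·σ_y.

85.3 °C

E = 43.6 Mpsi = 300.6 GPa.
σ_y = 50.4 ksi = 347.5 MPa.
E·α·ΔT = 208.5 MPa ⇒ ΔT = 208.5 / (300.6×10³ × 11.9×10⁻⁶) = 58.28 K.
T = 27.0 + 58.28 = 85.28 °C.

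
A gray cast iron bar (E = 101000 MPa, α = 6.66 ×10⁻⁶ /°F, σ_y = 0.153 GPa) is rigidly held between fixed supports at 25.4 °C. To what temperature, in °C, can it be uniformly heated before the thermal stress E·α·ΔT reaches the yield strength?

152 °C

E = 101000 MPa = 101.0 GPa.
α = 6.66×10⁻⁶/°F × 9/5 = 12.0×10⁻⁶/K.
σ_y = 0.153 GPa = 153.0 MPa.
E·α·ΔT = 153.0 MPa ⇒ ΔT = 153.0 / (101.0×10³ × 12.0×10⁻⁶) = 126.4 K.
T = 25.4 + 126.4 = 151.8 °C.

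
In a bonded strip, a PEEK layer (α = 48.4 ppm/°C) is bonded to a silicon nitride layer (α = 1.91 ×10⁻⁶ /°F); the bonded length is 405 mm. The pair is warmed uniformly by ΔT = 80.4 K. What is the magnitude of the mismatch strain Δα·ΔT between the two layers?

3.61×10⁻³

silicon nitride: α = 1.91×10⁻⁶/°F × 9/5 = 3.44×10⁻⁶/K.
Δα = |48.4 − 3.44|×10⁻⁶/K = 45.0×10⁻⁶/K.
Mismatch strain = Δα·ΔT = 45.0×10⁻⁶ × 80.4 = 3.61×10⁻³.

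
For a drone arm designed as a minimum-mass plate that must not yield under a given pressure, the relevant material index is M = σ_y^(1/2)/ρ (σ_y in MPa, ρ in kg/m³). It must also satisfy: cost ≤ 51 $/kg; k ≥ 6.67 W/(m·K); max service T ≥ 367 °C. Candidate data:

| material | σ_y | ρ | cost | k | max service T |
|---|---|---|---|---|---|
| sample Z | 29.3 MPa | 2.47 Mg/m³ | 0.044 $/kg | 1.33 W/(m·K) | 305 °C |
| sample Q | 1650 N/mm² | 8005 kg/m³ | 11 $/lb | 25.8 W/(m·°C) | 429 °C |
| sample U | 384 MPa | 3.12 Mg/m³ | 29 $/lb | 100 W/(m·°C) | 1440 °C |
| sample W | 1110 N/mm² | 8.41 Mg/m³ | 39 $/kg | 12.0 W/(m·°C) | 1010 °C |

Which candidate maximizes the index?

Screen on constraints: cost ≤ 51 $/kg; k ≥ 6.67 W/(m·K); max service T ≥ 367 °C. Survivors: sample Q, sample W.
Normalizing units and computing the index:
  sample Q: σ_y = 1650 MPa, ρ = 8005 kg/m³
  sample W: σ_y = 1110 MPa, ρ = 8410 kg/m³
  sample Q: M = 5.07×10⁻³
  sample W: M = 3.96×10⁻³
The maximum is for sample Q.

sample Q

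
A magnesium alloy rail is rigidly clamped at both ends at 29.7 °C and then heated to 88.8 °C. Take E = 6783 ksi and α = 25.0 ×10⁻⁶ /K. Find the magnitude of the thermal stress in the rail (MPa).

E = 6783 ksi = 46.77 GPa.
ΔT = 59.10 K. Constrained thermal stress σ = E·α·ΔT = 46.77×10³ MPa × 25.0×10⁻⁶ × 59.10 = 69.1 MPa (compressive).

69.1 MPa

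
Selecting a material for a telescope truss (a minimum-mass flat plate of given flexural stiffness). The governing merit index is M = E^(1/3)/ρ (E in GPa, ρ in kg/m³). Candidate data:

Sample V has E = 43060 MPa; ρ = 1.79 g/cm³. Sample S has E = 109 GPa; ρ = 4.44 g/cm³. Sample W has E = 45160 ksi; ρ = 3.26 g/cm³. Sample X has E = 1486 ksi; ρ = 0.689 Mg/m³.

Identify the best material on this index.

Putting every candidate on a common basis:
  sample V: E = 43.06 GPa, ρ = 1790 kg/m³
  sample S: E = 109.0 GPa, ρ = 4440 kg/m³
  sample W: E = 311.4 GPa, ρ = 3260 kg/m³
  sample X: E = 10.25 GPa, ρ = 689.0 kg/m³
  sample X: M = 3.15×10⁻³
  sample W: M = 2.08×10⁻³
  sample V: M = 1.96×10⁻³
  sample S: M = 1.08×10⁻³
Highest index: sample X.

sample X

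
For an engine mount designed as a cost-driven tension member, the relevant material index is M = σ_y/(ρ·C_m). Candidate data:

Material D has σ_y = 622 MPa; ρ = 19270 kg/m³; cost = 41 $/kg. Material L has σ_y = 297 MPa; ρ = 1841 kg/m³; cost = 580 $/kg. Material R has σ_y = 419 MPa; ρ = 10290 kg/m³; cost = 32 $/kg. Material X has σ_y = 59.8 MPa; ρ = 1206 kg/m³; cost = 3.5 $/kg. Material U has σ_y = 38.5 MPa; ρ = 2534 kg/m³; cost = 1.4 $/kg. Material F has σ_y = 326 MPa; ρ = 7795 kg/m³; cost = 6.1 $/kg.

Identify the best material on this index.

material X

Per-candidate index values:
  material X: M = 14.2 kN·m per $
  material U: M = 10.9 kN·m per $
  material F: M = 6.86 kN·m per $
  material R: M = 1.27 kN·m per $
  material D: M = 0.787 kN·m per $
  material L: M = 0.278 kN·m per $
Highest index: material X.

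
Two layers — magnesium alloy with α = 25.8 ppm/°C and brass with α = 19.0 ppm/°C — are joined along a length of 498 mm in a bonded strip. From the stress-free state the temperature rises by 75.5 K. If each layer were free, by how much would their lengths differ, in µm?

256 µm

Δα = |25.8 − 19.0|×10⁻⁶/K = 6.80×10⁻⁶/K.
ΔL_mismatch = Δα·L·ΔT = 6.80×10⁻⁶ × 498.0 mm × 75.5 K = 256 µm.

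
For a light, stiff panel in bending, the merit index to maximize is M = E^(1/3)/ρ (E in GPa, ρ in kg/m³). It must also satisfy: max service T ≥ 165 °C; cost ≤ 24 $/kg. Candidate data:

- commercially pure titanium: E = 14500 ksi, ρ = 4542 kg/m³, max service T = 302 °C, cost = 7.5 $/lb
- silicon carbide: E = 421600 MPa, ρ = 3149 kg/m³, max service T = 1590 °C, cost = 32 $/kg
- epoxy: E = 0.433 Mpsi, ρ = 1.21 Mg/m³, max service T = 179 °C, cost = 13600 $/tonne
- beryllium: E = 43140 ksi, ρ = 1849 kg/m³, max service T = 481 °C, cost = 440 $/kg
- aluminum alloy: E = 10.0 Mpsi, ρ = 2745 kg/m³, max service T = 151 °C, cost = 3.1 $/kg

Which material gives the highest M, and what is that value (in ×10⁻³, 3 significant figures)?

Screen on constraints: max service T ≥ 165 °C; cost ≤ 24 $/kg. Survivors: commercially pure titanium, epoxy.
In SI units:
  commercially pure titanium: E = 99.97 GPa, ρ = 4542 kg/m³
  epoxy: E = 2.985 GPa, ρ = 1210 kg/m³
  epoxy: M = 1.19×10⁻³
  commercially pure titanium: M = 1.02×10⁻³
Highest index: epoxy.

epoxy, M = 1.19×10⁻³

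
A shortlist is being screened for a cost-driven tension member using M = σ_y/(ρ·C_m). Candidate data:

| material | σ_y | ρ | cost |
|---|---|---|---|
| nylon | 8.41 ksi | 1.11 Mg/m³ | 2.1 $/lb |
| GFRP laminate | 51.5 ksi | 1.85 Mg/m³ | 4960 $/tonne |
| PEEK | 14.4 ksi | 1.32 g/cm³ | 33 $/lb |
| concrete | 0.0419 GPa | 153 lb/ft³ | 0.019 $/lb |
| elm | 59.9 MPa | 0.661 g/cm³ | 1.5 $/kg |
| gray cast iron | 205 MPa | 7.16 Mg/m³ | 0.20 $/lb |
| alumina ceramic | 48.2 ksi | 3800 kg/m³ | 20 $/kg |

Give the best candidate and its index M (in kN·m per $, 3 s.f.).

Putting every candidate on a common basis:
  nylon: σ_y = 57.98 MPa, ρ = 1110 kg/m³, cost = 4.630 $/kg
  GFRP laminate: σ_y = 355.1 MPa, ρ = 1850 kg/m³, cost = 4.960 $/kg
  PEEK: σ_y = 99.28 MPa, ρ = 1320 kg/m³, cost = 72.75 $/kg
  concrete: σ_y = 41.90 MPa, ρ = 2451 kg/m³, cost = 0.04189 $/kg
  elm: σ_y = 59.90 MPa, ρ = 661.0 kg/m³, cost = 1.500 $/kg
  gray cast iron: σ_y = 205.0 MPa, ρ = 7160 kg/m³, cost = 0.4409 $/kg
  alumina ceramic: σ_y = 332.3 MPa, ρ = 3800 kg/m³, cost = 20.00 $/kg
  concrete: M = 408 kN·m per $
  gray cast iron: M = 64.9 kN·m per $
  elm: M = 60.4 kN·m per $
  GFRP laminate: M = 38.7 kN·m per $
  nylon: M = 11.3 kN·m per $
  alumina ceramic: M = 4.37 kN·m per $
  PEEK: M = 1.03 kN·m per $
Concrete has the largest M.

concrete, M = 408 kN·m per $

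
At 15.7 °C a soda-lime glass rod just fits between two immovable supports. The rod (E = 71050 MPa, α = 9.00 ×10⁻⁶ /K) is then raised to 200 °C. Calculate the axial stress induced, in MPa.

E = 71050 MPa = 71.05 GPa.
ΔT = 184.3 K. Constrained thermal stress σ = E·α·ΔT = 71.05×10³ MPa × 9.00×10⁻⁶ × 184.3 = 118 MPa (compressive).

118 MPa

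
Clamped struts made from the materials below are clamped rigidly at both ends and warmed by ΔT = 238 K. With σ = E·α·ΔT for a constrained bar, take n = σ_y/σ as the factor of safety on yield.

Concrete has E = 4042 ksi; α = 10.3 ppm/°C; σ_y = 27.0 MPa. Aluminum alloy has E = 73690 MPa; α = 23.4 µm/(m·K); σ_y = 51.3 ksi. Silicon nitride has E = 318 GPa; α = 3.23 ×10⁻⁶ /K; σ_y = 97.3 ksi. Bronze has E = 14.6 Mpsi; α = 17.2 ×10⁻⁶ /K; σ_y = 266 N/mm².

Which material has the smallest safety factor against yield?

concrete

In consistent units (E in GPa, α in ×10⁻⁶/K, σ_y in MPa):
  concrete: E = 27.87, α = 10.3, σ_y = 27.00 → σ = 68.3 MPa, n = 0.395
  aluminum alloy: E = 73.69, α = 23.4, σ_y = 353.7 → σ = 410 MPa, n = 0.862
  silicon nitride: E = 318.0, α = 3.23, σ_y = 670.9 → σ = 244 MPa, n = 2.74
  bronze: E = 100.7, α = 17.2, σ_y = 266.0 → σ = 412 MPa, n = 0.646
The minimum is concrete at n = 0.395.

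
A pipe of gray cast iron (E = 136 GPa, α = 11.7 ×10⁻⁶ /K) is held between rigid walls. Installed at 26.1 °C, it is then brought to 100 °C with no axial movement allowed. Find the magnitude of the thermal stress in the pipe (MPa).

ΔT = 73.90 K. Constrained thermal stress σ = E·α·ΔT = 136.0×10³ MPa × 11.7×10⁻⁶ × 73.90 = 118 MPa (compressive).

118 MPa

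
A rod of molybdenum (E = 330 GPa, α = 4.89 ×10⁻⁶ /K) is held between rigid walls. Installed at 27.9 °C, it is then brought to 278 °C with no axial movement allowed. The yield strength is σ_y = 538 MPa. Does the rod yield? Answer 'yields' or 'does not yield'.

does not yield

ΔT = 250.1 K. Constrained thermal stress σ = E·α·ΔT = 330.0×10³ MPa × 4.89×10⁻⁶ × 250.1 = 404 MPa (compressive).
Compare to σ_y = 538 MPa: σ < σ_y, so it does not yield.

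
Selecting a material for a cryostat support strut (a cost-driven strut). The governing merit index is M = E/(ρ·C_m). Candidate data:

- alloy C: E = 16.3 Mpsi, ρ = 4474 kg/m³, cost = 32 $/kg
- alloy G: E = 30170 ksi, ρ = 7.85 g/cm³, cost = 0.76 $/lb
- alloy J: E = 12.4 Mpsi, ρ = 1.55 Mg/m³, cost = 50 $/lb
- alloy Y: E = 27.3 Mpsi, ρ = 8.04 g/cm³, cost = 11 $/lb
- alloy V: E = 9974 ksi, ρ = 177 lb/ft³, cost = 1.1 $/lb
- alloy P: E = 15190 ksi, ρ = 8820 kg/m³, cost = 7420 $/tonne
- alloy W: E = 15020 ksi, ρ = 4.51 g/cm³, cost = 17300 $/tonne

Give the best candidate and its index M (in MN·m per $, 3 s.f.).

alloy G, M = 15.8 MN·m per $

Putting every candidate on a common basis:
  alloy C: E = 112.4 GPa, ρ = 4474 kg/m³, cost = 32.00 $/kg
  alloy G: E = 208.0 GPa, ρ = 7850 kg/m³, cost = 1.675 $/kg
  alloy J: E = 85.50 GPa, ρ = 1550 kg/m³, cost = 110.2 $/kg
  alloy Y: E = 188.2 GPa, ρ = 8040 kg/m³, cost = 24.25 $/kg
  alloy V: E = 68.77 GPa, ρ = 2835 kg/m³, cost = 2.425 $/kg
  alloy P: E = 104.7 GPa, ρ = 8820 kg/m³, cost = 7.420 $/kg
  alloy W: E = 103.6 GPa, ρ = 4510 kg/m³, cost = 17.30 $/kg
  alloy G: M = 15.8 MN·m per $
  alloy V: M = 10.0 MN·m per $
  alloy P: M = 1.60 MN·m per $
  alloy W: M = 1.33 MN·m per $
  alloy Y: M = 0.965 MN·m per $
  alloy C: M = 0.785 MN·m per $
  alloy J: M = 0.500 MN·m per $
Highest index: alloy G.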